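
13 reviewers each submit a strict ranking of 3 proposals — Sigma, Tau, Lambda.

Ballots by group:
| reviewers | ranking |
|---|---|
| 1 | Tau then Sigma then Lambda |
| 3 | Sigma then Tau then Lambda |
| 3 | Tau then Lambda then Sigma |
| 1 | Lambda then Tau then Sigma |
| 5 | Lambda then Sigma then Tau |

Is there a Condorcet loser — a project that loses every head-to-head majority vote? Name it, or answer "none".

Head-to-head results (13 reviewers):
Sigma–Tau: Sigma 8–5.
Sigma vs Lambda: Lambda, 9–4.
Tau vs Lambda: Tau wins 7–6.
Each project has at least one pairwise win (Sigma beats Tau; Tau beats Lambda; Lambda beats Sigma) — no Condorcet loser.

none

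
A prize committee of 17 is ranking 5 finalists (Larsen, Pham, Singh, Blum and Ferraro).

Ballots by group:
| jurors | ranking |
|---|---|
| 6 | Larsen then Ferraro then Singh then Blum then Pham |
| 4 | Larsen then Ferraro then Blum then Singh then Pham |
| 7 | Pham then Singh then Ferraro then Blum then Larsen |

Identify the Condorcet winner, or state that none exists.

Head-to-head results (17 jurors):
Larsen vs Pham: Larsen is ranked higher on 6+4 = 10 ballots, Pham on 7. Larsen wins 10–7.
Larsen vs Singh: Larsen preferred on 6+4 = 10 ballots; Larsen wins 10–7.
Larsen vs Blum: Larsen is ranked higher on 6+4 = 10 ballots, Blum on 7. Larsen wins 10–7.
Larsen vs Ferraro: Larsen is ranked higher on 6+4 = 10 ballots, Ferraro on 7. Larsen wins 10–7.
Pham vs Singh: 7 to 10, Singh.
Pham vs Blum: 7 for Pham, 10 for Blum — Blum by 10–7.
Pham vs Ferraro: 7 for Pham, 10 for Ferraro — Ferraro by 10–7.
Singh vs Blum: 13 to 4, Singh.
Singh vs Ferraro: 7 for Singh, 10 for Ferraro — Ferraro by 10–7.
Blum vs Ferraro: Blum is ranked higher on 0 ballots, Ferraro on 17. Ferraro wins 17–0.
Larsen wins every pairwise contest, so Larsen is the Condorcet winner.

Larsen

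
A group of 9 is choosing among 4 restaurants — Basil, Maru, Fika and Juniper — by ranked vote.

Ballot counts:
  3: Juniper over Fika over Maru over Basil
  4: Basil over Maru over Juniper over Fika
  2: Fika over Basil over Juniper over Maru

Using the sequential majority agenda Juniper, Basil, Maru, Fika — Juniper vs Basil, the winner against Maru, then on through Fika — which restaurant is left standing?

Round 1: Juniper vs Basil — 3–6, Basil advances.
Round 2: Basil vs Maru — 6–3, Basil advances.
Round 3: Basil vs Fika — 4–5, Fika advances.
Fika survives the agenda.

Fika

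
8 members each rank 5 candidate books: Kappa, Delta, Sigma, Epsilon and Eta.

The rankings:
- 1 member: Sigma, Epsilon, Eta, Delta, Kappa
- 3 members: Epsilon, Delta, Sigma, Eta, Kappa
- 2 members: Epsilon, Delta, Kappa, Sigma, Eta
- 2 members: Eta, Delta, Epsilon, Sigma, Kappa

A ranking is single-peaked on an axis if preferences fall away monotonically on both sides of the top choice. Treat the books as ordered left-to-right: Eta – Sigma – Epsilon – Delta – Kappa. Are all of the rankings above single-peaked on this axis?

no

Axis positions: Eta=1, Sigma=2, Epsilon=3, Delta=4, Kappa=5.
Group 1 (peak Sigma at position 2): ranking walks positions 2-3-1-4-5, expanding outward from the peak — single-peaked.
Group 2 (peak Epsilon at position 3): ranking walks positions 3-4-2-1-5, expanding outward from the peak — single-peaked.
Group 3 (peak Epsilon at position 3): ranking walks positions 3-4-5-2-1, expanding outward from the peak — single-peaked.
Group 4: ranking walks positions 1-4-3-2-5; Delta is ranked above Sigma even though Sigma lies between Delta and the peak Eta on the axis — preferences dip and rise again. Not single-peaked.
Group 4 violates single-peakedness, so the profile is not single-peaked on this axis.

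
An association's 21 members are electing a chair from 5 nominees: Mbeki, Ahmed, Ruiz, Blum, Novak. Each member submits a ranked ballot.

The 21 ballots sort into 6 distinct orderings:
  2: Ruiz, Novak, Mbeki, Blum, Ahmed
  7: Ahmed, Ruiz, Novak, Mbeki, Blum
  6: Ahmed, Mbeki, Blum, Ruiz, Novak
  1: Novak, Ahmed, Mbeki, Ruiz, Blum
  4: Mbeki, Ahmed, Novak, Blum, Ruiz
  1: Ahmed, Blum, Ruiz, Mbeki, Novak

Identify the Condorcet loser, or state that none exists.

none

Pairwise majorities:
Mbeki vs Ahmed: Ahmed wins 15–6.
Mbeki vs Ruiz: 11 to 10, Mbeki.
Mbeki vs Blum: Mbeki, 20–1.
Mbeki vs Novak: Mbeki preferred on 6+4+1 = 11 ballots; Mbeki wins 11–10.
Ahmed vs Ruiz: 7+6+1+4+1 = 19 for Ahmed, 2 for Ruiz — Ahmed by 19–2.
Ahmed vs Blum: 19 to 2, Ahmed.
Ahmed vs Novak: 18 to 3, Ahmed.
Ruiz–Blum: Blum 11–10.
Ruiz vs Novak: 16 to 5, Ruiz.
Blum vs Novak: Novak wins 14–7.
No candidate is winless: Mbeki beats Ruiz; Ahmed beats Mbeki; Ruiz beats Novak; Blum beats Ruiz; Novak beats Blum. There is no Condorcet loser.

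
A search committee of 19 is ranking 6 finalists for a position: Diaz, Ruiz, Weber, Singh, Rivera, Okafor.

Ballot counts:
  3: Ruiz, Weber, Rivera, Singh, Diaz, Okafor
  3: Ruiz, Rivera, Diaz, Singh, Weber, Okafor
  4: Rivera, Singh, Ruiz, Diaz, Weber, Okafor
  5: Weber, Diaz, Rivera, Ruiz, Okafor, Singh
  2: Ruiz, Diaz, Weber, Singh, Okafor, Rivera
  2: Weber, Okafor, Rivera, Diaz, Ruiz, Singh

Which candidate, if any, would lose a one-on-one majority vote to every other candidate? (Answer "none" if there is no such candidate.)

Pairwise majorities:
Diaz vs Ruiz: Diaz preferred on 5+2 = 7 ballots; Ruiz wins 12–7.
Diaz–Weber: Weber 10–9.
Diaz vs Singh: Diaz is ranked higher on 3+5+2+2 = 12 ballots, Singh on 7. Diaz wins 12–7.
Diaz vs Rivera: Diaz is ranked higher on 5+2 = 7 ballots, Rivera on 12. Rivera wins 12–7.
Diaz vs Okafor: 3+3+4+5+2 = 17 for Diaz, 2 for Okafor — Diaz by 17–2.
Ruiz vs Weber: Ruiz wins 12–7.
Ruiz–Singh: Ruiz 15–4.
Ruiz vs Rivera: Rivera, 11–8.
Ruiz vs Okafor: Ruiz, 17–2.
Weber vs Singh: Weber, 12–7.
Weber vs Rivera: Weber wins 12–7.
Weber vs Okafor: Weber, 19–0.
Singh vs Rivera: Rivera, 17–2.
Singh vs Okafor: Singh, 12–7.
Rivera vs Okafor: Rivera preferred on 3+3+4+5 = 15 ballots; Rivera wins 15–4.
Only Okafor has no wins; Okafor is the Condorcet loser.

Okafor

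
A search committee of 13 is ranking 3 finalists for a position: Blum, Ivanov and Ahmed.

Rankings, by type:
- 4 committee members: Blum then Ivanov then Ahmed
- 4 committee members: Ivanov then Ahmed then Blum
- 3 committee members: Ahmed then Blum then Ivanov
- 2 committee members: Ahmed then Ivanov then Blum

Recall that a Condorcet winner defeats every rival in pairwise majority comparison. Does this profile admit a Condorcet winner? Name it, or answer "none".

none

Check each pair by majority over 13 ballots:
Blum vs Ivanov: Blum wins 7–6.
Blum vs Ahmed: Ahmed wins 9–4.
Ivanov vs Ahmed: Ivanov wins 8–5.
No candidate is unbeaten: Blum loses to Ahmed; Ivanov loses to Blum; Ahmed loses to Ivanov. In particular Blum > Ivanov > Ahmed > Blum is a majority cycle — no Condorcet winner exists.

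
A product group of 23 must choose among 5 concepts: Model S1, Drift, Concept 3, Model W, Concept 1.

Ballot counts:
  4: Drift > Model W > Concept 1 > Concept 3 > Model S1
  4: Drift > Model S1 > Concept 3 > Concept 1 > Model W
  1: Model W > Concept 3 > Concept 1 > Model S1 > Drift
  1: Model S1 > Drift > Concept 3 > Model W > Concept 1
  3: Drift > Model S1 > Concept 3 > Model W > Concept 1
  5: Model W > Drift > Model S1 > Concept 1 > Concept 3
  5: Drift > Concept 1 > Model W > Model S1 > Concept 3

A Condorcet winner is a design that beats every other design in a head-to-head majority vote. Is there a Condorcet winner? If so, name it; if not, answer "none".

Check each pair by majority over 23 ballots:
Model S1 vs Drift: Model S1 preferred on 1+1 = 2 ballots; Drift wins 21–2.
Model S1 vs Concept 3: Model S1 wins 18–5.
Model S1 vs Model W: Model S1 preferred on 4+1+3 = 8 ballots; Model W wins 15–8.
Model S1 vs Concept 1: Model S1 is ranked higher on 4+1+3+5 = 13 ballots, Concept 1 on 10. Model S1 wins 13–10.
Drift vs Concept 3: 22 to 1, Drift.
Drift vs Model W: Drift, 17–6.
Drift vs Concept 1: 4+4+1+3+5+5 = 22 for Drift, 1 for Concept 1 — Drift by 22–1.
Concept 3 vs Model W: Model W, 15–8.
Concept 3 vs Concept 1: Concept 3 is ranked higher on 4+1+1+3 = 9 ballots, Concept 1 on 14. Concept 1 wins 14–9.
Model W vs Concept 1: Model W preferred on 4+1+1+3+5 = 14 ballots; Model W wins 14–9.
Drift wins every pairwise contest, so Drift is the Condorcet winner.

Drift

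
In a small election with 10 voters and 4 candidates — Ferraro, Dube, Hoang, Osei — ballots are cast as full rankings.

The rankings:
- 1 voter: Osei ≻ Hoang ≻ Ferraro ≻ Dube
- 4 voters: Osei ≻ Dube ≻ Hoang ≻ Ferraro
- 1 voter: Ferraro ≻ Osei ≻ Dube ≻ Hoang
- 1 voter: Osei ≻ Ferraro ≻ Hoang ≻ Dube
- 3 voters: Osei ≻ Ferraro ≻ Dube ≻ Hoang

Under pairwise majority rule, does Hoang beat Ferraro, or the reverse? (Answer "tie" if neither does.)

tie

Ballots ranking Hoang above Ferraro: 1 + 4 = 5.
Ballots ranking Ferraro above Hoang: 10 − 5 = 5.
5–5: the pair ties.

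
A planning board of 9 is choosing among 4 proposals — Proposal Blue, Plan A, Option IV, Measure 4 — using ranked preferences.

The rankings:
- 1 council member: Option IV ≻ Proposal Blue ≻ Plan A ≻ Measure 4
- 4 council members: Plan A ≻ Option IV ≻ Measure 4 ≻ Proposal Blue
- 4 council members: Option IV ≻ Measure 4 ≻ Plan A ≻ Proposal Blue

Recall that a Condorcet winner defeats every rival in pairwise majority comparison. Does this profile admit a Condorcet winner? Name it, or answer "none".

Check each pair by majority over 9 ballots:
Proposal Blue–Plan A: Plan A 8–1.
Proposal Blue vs Option IV: 0 for Proposal Blue, 9 for Option IV — Option IV by 9–0.
Proposal Blue vs Measure 4: Proposal Blue preferred on 1 ballot; Measure 4 wins 8–1.
Plan A vs Option IV: 4 to 5, Option IV.
Plan A vs Measure 4: Plan A preferred on 1+4 = 5 ballots; Plan A wins 5–4.
Option IV vs Measure 4: Option IV preferred on 1+4+4 = 9 ballots; Option IV wins 9–0.
Only Option IV has no losses; Option IV is the Condorcet winner.

Option IV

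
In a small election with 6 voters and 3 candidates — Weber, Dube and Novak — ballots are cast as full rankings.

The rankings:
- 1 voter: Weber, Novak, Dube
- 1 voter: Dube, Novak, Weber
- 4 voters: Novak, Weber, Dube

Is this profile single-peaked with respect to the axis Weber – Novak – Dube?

yes

Axis positions: Weber=1, Novak=2, Dube=3.
Faction 1 (peak Weber at position 1): ranking walks positions 1-2-3, expanding outward from the peak — single-peaked.
Faction 2 (peak Dube at position 3): ranking walks positions 3-2-1, expanding outward from the peak — single-peaked.
Faction 3 (peak Novak at position 2): ranking walks positions 2-1-3, expanding outward from the peak — single-peaked.
Every ranking is single-peaked on this axis.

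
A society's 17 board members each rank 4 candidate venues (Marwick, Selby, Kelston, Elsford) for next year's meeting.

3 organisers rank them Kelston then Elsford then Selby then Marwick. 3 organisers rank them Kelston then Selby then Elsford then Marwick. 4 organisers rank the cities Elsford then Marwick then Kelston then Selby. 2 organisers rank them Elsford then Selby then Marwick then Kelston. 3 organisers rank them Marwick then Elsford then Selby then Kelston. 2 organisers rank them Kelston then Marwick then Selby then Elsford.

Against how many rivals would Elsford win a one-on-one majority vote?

3

Elsford against each rival (17 organisers):
Elsford vs Marwick: Elsford, 12–5.
Elsford vs Selby: Elsford is ranked higher on 3+4+2+3 = 12 ballots, Selby on 5. Elsford wins 12–5.
Elsford vs Kelston: Elsford, 9–8.
Elsford beats Marwick, Selby, Kelston — 3 pairwise wins.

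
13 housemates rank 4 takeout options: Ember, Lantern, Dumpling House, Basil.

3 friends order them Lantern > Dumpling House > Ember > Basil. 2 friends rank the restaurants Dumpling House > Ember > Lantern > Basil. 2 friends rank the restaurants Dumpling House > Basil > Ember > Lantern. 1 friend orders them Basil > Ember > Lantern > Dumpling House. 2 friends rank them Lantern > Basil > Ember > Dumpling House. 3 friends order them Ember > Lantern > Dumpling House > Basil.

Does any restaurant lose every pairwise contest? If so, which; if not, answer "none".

Pairwise majorities:
Ember vs Lantern: Ember is ranked higher on 2+2+1+3 = 8 ballots, Lantern on 5. Ember wins 8–5.
Ember vs Dumpling House: Dumpling House wins 7–6.
Ember vs Basil: Ember wins 8–5.
Lantern vs Dumpling House: Lantern, 9–4.
Lantern vs Basil: Lantern wins 10–3.
Dumpling House vs Basil: Dumpling House, 10–3.
Basil is beaten in every head-to-head and is the Condorcet loser.

Basil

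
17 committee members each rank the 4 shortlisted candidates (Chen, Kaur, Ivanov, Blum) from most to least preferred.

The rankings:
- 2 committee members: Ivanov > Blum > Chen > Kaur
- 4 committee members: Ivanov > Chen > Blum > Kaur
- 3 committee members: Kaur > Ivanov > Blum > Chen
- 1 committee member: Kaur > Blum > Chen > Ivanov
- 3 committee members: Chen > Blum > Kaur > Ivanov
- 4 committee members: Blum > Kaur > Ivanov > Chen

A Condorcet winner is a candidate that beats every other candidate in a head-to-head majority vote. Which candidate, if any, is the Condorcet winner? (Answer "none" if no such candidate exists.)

none

Head-to-head results (17 committee members):
Chen–Kaur: Chen 9–8.
Chen vs Ivanov: Chen is ranked higher on 1+3 = 4 ballots, Ivanov on 13. Ivanov wins 13–4.
Chen vs Blum: Blum, 10–7.
Kaur vs Ivanov: Kaur preferred on 3+1+3+4 = 11 ballots; Kaur wins 11–6.
Kaur vs Blum: Blum wins 13–4.
Ivanov vs Blum: 2+4+3 = 9 for Ivanov, 8 for Blum — Ivanov by 9–8.
Each candidate drops at least one matchup (Chen loses to Ivanov; Kaur loses to Chen; Ivanov loses to Kaur; Blum loses to Ivanov); the cycle Chen beats Kaur beats Ivanov beats Chen rules out a Condorcet winner.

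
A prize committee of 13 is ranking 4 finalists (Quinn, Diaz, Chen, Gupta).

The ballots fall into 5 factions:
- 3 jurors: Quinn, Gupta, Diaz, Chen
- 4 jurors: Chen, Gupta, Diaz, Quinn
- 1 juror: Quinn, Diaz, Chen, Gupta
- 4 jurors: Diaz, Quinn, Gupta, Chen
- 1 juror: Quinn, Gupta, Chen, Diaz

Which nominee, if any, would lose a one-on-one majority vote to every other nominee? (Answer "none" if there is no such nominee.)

Chen

Head-to-head results (13 jurors):
Quinn vs Diaz: Diaz, 8–5.
Quinn vs Chen: Quinn is ranked higher on 3+1+4+1 = 9 ballots, Chen on 4. Quinn wins 9–4.
Quinn–Gupta: Quinn 9–4.
Diaz vs Chen: 3+1+4 = 8 for Diaz, 5 for Chen — Diaz by 8–5.
Diaz vs Gupta: Diaz is ranked higher on 1+4 = 5 ballots, Gupta on 8. Gupta wins 8–5.
Chen vs Gupta: Chen is ranked higher on 4+1 = 5 ballots, Gupta on 8. Gupta wins 8–5.
Only Chen has no wins; Chen is the Condorcet loser.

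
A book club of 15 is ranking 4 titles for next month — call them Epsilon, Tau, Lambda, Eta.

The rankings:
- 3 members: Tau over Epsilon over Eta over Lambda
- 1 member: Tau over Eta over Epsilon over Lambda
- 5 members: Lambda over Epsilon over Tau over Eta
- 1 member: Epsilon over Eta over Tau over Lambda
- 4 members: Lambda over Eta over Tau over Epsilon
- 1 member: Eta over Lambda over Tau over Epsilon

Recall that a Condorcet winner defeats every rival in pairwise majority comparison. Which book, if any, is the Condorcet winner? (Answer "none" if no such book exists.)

Pairwise majorities:
Epsilon vs Tau: Epsilon preferred on 5+1 = 6 ballots; Tau wins 9–6.
Epsilon vs Lambda: Lambda, 10–5.
Epsilon vs Eta: 3+5+1 = 9 for Epsilon, 6 for Eta — Epsilon by 9–6.
Tau vs Lambda: 5 to 10, Lambda.
Tau vs Eta: Tau, 9–6.
Lambda vs Eta: Lambda wins 9–6.
Lambda defeats every rival head-to-head and is the Condorcet winner.

Lambda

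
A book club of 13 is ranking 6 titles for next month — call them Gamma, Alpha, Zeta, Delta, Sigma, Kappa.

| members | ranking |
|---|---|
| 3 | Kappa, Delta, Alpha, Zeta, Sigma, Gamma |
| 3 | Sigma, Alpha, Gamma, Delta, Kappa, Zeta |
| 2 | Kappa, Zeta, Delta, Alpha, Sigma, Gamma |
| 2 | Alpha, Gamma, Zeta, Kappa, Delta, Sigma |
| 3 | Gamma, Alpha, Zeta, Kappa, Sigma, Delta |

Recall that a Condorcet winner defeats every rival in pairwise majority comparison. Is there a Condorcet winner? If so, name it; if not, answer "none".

Alpha

Pairwise majorities:
Gamma vs Alpha: Gamma is ranked higher on 3 ballots, Alpha on 10. Alpha wins 10–3.
Gamma vs Zeta: Gamma preferred on 3+2+3 = 8 ballots; Gamma wins 8–5.
Gamma vs Delta: 8 to 5, Gamma.
Gamma vs Sigma: 5 to 8, Sigma.
Gamma vs Kappa: 8 to 5, Gamma.
Alpha vs Zeta: 3+3+2+3 = 11 for Alpha, 2 for Zeta — Alpha by 11–2.
Alpha vs Delta: Alpha preferred on 3+2+3 = 8 ballots; Alpha wins 8–5.
Alpha vs Sigma: 3+2+2+3 = 10 for Alpha, 3 for Sigma — Alpha by 10–3.
Alpha vs Kappa: 8 to 5, Alpha.
Zeta vs Delta: Zeta preferred on 2+2+3 = 7 ballots; Zeta wins 7–6.
Zeta vs Sigma: Zeta preferred on 3+2+2+3 = 10 ballots; Zeta wins 10–3.
Zeta vs Kappa: Zeta is ranked higher on 2+3 = 5 ballots, Kappa on 8. Kappa wins 8–5.
Delta vs Sigma: Delta preferred on 3+2+2 = 7 ballots; Delta wins 7–6.
Delta vs Kappa: 3 for Delta, 10 for Kappa — Kappa by 10–3.
Sigma vs Kappa: Sigma is ranked higher on 3 ballots, Kappa on 10. Kappa wins 10–3.
Alpha defeats every rival head-to-head and is the Condorcet winner.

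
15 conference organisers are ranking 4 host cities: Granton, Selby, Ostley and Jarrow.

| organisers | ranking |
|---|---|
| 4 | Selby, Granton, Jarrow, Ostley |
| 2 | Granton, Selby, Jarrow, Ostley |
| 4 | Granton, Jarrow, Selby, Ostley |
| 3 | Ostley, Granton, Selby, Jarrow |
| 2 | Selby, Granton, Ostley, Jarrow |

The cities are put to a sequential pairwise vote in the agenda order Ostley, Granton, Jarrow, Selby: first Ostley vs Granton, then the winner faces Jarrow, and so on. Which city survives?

Granton

Round 1: Ostley vs Granton — 3–12, Granton advances.
Round 2: Granton vs Jarrow — 15–0, Granton advances.
Round 3: Granton vs Selby — 9–6, Granton advances.
Granton survives the agenda.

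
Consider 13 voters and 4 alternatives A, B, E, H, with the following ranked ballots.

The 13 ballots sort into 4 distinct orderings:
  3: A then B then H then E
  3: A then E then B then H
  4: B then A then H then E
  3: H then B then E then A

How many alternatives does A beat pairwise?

A against each rival (13 voters):
A vs B: A preferred on 3+3 = 6 ballots; B wins 7–6.
A vs E: 10 to 3, A.
A vs H: A preferred on 3+3+4 = 10 ballots; A wins 10–3.
A beats E, H; loses to B — 2 pairwise wins.

2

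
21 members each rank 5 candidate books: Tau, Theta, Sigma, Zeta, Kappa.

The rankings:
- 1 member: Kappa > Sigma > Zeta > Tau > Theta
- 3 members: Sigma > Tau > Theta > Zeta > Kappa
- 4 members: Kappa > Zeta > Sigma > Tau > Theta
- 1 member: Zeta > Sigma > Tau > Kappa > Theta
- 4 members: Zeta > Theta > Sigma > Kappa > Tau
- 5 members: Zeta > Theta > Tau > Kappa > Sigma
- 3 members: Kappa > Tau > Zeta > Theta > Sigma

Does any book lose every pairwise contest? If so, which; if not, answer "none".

none

Head-to-head results (21 members):
Tau vs Theta: 12 to 9, Tau.
Tau vs Sigma: Sigma, 13–8.
Tau vs Zeta: 6 to 15, Zeta.
Tau vs Kappa: Kappa, 12–9.
Theta vs Sigma: 4+5+3 = 12 for Theta, 9 for Sigma — Theta by 12–9.
Theta vs Zeta: 3 for Theta, 18 for Zeta — Zeta by 18–3.
Theta vs Kappa: Theta wins 12–9.
Sigma vs Zeta: 1+3 = 4 for Sigma, 17 for Zeta — Zeta by 17–4.
Sigma vs Kappa: Sigma preferred on 3+1+4 = 8 ballots; Kappa wins 13–8.
Zeta vs Kappa: Zeta wins 13–8.
Every book wins at least one matchup (Tau beats Theta; Theta beats Sigma; Sigma beats Tau; Zeta beats Tau; Kappa beats Tau), so there is no Condorcet loser.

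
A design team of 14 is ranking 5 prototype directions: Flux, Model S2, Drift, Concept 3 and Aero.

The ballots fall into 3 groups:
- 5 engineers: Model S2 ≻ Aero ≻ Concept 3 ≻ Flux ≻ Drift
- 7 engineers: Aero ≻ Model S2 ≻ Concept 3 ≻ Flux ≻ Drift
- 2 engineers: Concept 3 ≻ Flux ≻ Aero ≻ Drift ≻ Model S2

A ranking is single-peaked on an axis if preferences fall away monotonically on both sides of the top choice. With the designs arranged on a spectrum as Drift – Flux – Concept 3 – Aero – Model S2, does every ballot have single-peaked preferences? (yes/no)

Axis positions: Drift=1, Flux=2, Concept 3=3, Aero=4, Model S2=5.
Group 1 (peak Model S2 at position 5): ranking walks positions 5-4-3-2-1, expanding outward from the peak — single-peaked.
Group 2 (peak Aero at position 4): ranking walks positions 4-5-3-2-1, expanding outward from the peak — single-peaked.
Group 3 (peak Concept 3 at position 3): ranking walks positions 3-2-4-1-5, expanding outward from the peak — single-peaked.
Every ranking is single-peaked on this axis.

yes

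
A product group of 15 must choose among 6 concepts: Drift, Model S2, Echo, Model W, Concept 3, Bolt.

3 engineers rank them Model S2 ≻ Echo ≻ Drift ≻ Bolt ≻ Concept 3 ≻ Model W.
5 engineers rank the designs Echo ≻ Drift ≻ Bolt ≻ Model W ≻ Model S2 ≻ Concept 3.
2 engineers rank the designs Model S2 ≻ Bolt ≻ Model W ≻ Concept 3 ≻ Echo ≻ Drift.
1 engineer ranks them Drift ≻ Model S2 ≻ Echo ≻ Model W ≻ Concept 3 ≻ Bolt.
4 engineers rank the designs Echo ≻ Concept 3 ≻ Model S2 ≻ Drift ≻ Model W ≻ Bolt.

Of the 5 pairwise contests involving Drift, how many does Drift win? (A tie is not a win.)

Drift against each rival (15 engineers):
Drift vs Model S2: 6 to 9, Model S2.
Drift vs Echo: Echo, 14–1.
Drift vs Model W: 13 to 2, Drift.
Drift vs Concept 3: Drift is ranked higher on 3+5+1 = 9 ballots, Concept 3 on 6. Drift wins 9–6.
Drift–Bolt: Drift 13–2.
Drift beats Model W, Concept 3, Bolt; loses to Model S2, Echo — 3 pairwise wins.

3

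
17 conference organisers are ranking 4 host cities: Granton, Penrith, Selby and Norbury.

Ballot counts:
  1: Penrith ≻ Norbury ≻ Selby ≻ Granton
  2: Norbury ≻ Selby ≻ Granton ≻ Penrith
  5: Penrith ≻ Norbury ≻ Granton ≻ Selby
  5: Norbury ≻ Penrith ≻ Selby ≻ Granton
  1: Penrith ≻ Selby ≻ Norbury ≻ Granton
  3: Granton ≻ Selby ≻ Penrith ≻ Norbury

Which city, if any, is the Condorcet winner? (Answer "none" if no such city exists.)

Penrith

Pairwise majorities:
Granton vs Penrith: Penrith, 12–5.
Granton vs Selby: Selby wins 9–8.
Granton–Norbury: Norbury 14–3.
Penrith–Selby: Penrith 12–5.
Penrith vs Norbury: Penrith, 10–7.
Selby vs Norbury: Norbury, 13–4.
Only Penrith has no losses; Penrith is the Condorcet winner.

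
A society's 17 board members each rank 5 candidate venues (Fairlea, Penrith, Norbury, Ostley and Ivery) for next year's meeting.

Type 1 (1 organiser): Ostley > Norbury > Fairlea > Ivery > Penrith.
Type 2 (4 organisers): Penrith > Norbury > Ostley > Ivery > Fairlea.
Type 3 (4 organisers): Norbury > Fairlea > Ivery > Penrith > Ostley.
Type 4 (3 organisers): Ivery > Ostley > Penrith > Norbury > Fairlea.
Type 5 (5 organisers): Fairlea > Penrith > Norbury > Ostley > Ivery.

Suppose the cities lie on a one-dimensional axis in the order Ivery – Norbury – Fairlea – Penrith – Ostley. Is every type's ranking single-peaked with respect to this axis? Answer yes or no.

Axis positions: Ivery=1, Norbury=2, Fairlea=3, Penrith=4, Ostley=5.
Type 1: ranking walks positions 5-2-3-1-4; Norbury is ranked above Penrith even though Penrith lies between Norbury and the peak Ostley on the axis — preferences dip and rise again. Not single-peaked.
Type 2: ranking walks positions 4-2-5-1-3; Norbury is ranked above Fairlea even though Fairlea lies between Norbury and the peak Penrith on the axis — preferences dip and rise again. Not single-peaked.
Type 3 (peak Norbury at position 2): ranking walks positions 2-3-1-4-5, expanding outward from the peak — single-peaked.
Type 4: ranking walks positions 1-5-4-2-3; Ostley is ranked above Norbury even though Norbury lies between Ostley and the peak Ivery on the axis — preferences dip and rise again. Not single-peaked.
Type 5 (peak Fairlea at position 3): ranking walks positions 3-4-2-5-1, expanding outward from the peak — single-peaked.
Type 1 violates single-peakedness, so the profile is not single-peaked on this axis.

no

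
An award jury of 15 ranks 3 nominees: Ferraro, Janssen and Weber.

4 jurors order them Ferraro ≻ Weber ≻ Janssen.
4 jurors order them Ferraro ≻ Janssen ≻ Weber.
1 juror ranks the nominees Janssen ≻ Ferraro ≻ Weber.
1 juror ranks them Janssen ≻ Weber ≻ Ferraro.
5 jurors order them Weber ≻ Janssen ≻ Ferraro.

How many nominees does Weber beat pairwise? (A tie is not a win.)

1

Weber against each rival (15 jurors):
Weber–Ferraro: Ferraro 9–6.
Weber vs Janssen: Weber wins 9–6.
Weber beats Janssen; loses to Ferraro — 1 pairwise win.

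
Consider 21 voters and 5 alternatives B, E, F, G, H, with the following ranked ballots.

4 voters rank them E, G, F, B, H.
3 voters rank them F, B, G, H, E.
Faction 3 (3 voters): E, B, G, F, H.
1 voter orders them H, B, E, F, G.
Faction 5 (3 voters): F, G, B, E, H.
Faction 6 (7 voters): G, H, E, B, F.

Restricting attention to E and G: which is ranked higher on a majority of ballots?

G

Ballots ranking E above G: 4 + 3 + 1 = 8.
Ballots ranking G above E: 21 − 8 = 13.
G wins the head-to-head 13–8.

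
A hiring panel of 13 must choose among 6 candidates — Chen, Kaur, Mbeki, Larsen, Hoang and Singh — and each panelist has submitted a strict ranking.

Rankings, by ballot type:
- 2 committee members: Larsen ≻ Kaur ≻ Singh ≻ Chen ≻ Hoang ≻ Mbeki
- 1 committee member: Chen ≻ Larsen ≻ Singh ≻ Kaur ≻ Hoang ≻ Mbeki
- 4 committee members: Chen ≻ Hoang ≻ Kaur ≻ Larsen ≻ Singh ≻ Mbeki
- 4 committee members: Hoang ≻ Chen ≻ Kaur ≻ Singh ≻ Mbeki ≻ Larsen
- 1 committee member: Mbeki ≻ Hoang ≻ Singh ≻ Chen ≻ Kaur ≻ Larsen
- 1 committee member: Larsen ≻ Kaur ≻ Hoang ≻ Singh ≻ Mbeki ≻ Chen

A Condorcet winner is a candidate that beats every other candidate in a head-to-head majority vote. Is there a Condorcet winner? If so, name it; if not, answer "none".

Chen

Head-to-head results (13 committee members):
Chen–Kaur: Chen 10–3.
Chen–Mbeki: Chen 11–2.
Chen vs Larsen: Chen, 10–3.
Chen vs Hoang: Chen, 7–6.
Chen vs Singh: Chen, 9–4.
Kaur–Mbeki: Kaur 12–1.
Kaur–Larsen: Kaur 9–4.
Kaur vs Hoang: Hoang, 9–4.
Kaur vs Singh: Kaur wins 11–2.
Mbeki vs Larsen: Larsen wins 8–5.
Mbeki–Hoang: Hoang 12–1.
Mbeki–Singh: Singh 12–1.
Larsen vs Hoang: Hoang wins 9–4.
Larsen vs Singh: Larsen wins 8–5.
Hoang vs Singh: Hoang, 10–3.
Chen beats each of Kaur, Mbeki, Larsen, Hoang, Singh — Chen is the Condorcet winner.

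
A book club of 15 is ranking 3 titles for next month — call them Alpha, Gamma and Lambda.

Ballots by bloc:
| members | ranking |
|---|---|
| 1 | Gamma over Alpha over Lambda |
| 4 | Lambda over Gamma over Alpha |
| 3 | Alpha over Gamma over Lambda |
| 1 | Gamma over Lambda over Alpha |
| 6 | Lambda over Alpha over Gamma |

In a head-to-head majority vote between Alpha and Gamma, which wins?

Ballots ranking Alpha above Gamma: 3 + 6 = 9.
Ballots ranking Gamma above Alpha: 15 − 9 = 6.
Alpha wins the head-to-head 9–6.

Alpha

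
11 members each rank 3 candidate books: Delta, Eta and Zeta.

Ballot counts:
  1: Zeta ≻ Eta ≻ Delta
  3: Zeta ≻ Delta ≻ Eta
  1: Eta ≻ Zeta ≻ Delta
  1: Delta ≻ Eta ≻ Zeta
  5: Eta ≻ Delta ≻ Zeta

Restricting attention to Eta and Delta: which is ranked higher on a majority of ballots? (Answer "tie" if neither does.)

Ballots ranking Eta above Delta: 1 + 1 + 5 = 7.
Ballots ranking Delta above Eta: 11 − 7 = 4.
Eta wins the head-to-head 7–4.

Eta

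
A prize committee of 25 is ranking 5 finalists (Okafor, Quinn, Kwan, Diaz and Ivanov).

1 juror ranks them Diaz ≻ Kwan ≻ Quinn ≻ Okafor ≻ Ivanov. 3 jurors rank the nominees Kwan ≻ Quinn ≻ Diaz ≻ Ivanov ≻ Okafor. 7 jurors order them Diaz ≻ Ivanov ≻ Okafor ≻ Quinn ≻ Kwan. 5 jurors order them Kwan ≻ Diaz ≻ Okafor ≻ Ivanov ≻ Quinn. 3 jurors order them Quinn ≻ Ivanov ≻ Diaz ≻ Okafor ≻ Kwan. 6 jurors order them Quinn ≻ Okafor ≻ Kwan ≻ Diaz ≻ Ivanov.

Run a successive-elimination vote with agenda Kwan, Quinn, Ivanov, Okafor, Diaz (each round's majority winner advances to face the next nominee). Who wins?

Round 1: Kwan vs Quinn — 9–16, Quinn advances.
Round 2: Quinn vs Ivanov — 13–12, Quinn advances.
Round 3: Quinn vs Okafor — 13–12, Quinn advances.
Round 4: Quinn vs Diaz — 12–13, Diaz advances.
The agenda winner is Diaz.

Diaz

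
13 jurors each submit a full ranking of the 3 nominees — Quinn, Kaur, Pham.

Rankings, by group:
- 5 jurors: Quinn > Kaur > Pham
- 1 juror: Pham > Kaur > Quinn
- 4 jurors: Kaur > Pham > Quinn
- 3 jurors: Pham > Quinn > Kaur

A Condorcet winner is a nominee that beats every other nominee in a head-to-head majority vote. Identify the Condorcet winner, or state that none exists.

none

Head-to-head results (13 jurors):
Quinn vs Kaur: Quinn, 8–5.
Quinn–Pham: Pham 8–5.
Kaur–Pham: Kaur 9–4.
Each nominee drops at least one matchup (Quinn loses to Pham; Kaur loses to Quinn; Pham loses to Kaur); the cycle Quinn > Kaur > Pham > Quinn rules out a Condorcet winner.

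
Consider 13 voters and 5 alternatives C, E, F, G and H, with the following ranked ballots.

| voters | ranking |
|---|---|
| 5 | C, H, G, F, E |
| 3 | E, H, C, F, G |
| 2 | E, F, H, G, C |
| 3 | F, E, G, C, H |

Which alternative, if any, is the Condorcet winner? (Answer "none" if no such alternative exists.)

Check each pair by majority over 13 ballots:
C vs E: E wins 8–5.
C vs F: C, 8–5.
C vs G: C wins 8–5.
C vs H: C wins 8–5.
E vs F: F wins 8–5.
E vs G: E wins 8–5.
E–H: E 8–5.
F vs G: F wins 8–5.
F vs H: H, 8–5.
G–H: H 10–3.
Each alternative drops at least one matchup (C loses to E; E loses to F; F loses to C; G loses to C; H loses to C); the cycle C beats F beats E beats C rules out a Condorcet winner.

none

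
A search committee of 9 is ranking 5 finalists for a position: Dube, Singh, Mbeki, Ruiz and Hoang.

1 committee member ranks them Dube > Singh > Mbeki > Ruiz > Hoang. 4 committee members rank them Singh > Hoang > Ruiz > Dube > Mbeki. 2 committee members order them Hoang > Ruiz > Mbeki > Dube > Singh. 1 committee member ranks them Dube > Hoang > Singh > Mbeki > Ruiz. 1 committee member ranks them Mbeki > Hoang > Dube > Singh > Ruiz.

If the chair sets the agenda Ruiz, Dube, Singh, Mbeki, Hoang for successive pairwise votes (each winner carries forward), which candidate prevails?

Singh

Round 1: Ruiz vs Dube — 6–3, Ruiz advances.
Round 2: Ruiz vs Singh — 2–7, Singh advances.
Round 3: Singh vs Mbeki — 6–3, Singh advances.
Round 4: Singh vs Hoang — 5–4, Singh advances.
Singh survives the agenda.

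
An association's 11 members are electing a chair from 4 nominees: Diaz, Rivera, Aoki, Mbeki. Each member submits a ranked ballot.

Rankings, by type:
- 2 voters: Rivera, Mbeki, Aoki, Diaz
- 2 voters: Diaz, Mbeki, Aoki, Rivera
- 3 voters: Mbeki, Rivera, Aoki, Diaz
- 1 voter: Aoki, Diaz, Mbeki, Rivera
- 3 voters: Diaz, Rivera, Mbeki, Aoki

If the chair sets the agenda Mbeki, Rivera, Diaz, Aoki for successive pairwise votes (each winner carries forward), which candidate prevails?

Aoki

Round 1: Mbeki vs Rivera — 6–5, Mbeki advances.
Round 2: Mbeki vs Diaz — 5–6, Diaz advances.
Round 3: Diaz vs Aoki — 5–6, Aoki advances.
The agenda winner is Aoki.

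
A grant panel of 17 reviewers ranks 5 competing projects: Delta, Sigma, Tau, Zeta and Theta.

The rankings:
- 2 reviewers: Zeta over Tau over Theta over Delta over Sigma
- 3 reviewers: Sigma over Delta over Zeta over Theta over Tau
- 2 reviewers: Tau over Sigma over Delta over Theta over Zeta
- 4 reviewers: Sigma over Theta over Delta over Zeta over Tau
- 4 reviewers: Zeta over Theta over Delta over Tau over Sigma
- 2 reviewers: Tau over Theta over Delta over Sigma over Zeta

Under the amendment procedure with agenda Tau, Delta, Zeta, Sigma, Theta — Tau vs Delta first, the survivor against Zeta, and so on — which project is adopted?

Round 1: Tau vs Delta — 6–11, Delta advances.
Round 2: Delta vs Zeta — 11–6, Delta advances.
Round 3: Delta vs Sigma — 8–9, Sigma advances.
Round 4: Sigma vs Theta — 9–8, Sigma advances.
Sigma survives the agenda.

Sigma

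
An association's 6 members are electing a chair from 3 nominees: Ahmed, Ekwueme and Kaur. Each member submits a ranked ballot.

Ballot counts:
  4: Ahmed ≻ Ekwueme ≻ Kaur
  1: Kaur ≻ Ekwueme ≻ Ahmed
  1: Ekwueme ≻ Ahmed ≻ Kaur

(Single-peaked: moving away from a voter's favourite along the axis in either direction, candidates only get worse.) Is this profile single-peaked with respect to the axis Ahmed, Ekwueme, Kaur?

yes

Axis positions: Ahmed=1, Ekwueme=2, Kaur=3.
Group 1 (peak Ahmed at position 1): ranking walks positions 1-2-3, expanding outward from the peak — single-peaked.
Group 2 (peak Kaur at position 3): ranking walks positions 3-2-1, expanding outward from the peak — single-peaked.
Group 3 (peak Ekwueme at position 2): ranking walks positions 2-1-3, expanding outward from the peak — single-peaked.
Every ranking is single-peaked on this axis.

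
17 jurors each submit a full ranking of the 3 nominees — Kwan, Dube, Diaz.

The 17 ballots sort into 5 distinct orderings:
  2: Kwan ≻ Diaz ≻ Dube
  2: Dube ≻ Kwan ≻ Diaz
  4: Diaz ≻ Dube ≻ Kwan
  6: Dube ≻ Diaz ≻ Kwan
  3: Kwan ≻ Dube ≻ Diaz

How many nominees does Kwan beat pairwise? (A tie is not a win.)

0

Kwan against each rival (17 jurors):
Kwan–Dube: Dube 12–5.
Kwan vs Diaz: Kwan is ranked higher on 2+2+3 = 7 ballots, Diaz on 10. Diaz wins 10–7.
Kwan beats no one; loses to Dube, Diaz — 0 pairwise wins.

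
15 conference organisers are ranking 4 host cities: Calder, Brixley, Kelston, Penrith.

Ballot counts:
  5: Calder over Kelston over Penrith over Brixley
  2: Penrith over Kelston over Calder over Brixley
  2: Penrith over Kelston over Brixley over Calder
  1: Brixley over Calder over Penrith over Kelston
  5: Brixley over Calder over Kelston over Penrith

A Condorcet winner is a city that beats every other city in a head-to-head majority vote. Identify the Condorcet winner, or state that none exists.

Head-to-head results (15 organisers):
Calder vs Brixley: Brixley wins 8–7.
Calder–Kelston: Calder 11–4.
Calder–Penrith: Calder 11–4.
Brixley vs Kelston: Kelston, 9–6.
Brixley–Penrith: Penrith 9–6.
Kelston vs Penrith: Kelston wins 10–5.
No city is unbeaten: Calder loses to Brixley; Brixley loses to Kelston; Kelston loses to Calder; Penrith loses to Calder. In particular Calder beats Kelston beats Brixley beats Calder is a majority cycle — no Condorcet winner exists.

none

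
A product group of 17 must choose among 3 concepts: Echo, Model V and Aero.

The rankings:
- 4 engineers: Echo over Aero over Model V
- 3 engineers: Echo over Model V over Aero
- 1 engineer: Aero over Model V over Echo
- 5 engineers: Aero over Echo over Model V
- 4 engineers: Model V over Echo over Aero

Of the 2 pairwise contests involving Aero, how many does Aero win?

Aero against each rival (17 engineers):
Aero vs Echo: Aero preferred on 1+5 = 6 ballots; Echo wins 11–6.
Aero vs Model V: Aero is ranked higher on 4+1+5 = 10 ballots, Model V on 7. Aero wins 10–7.
Aero beats Model V; loses to Echo — 1 pairwise win.

1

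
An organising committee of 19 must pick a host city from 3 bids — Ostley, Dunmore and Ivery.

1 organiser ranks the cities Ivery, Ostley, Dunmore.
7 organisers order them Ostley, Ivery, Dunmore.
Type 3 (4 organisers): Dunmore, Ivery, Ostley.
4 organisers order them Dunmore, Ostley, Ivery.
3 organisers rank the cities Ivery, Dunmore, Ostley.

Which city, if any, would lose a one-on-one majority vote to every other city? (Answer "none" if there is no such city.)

none

Head-to-head results (19 organisers):
Ostley vs Dunmore: Dunmore, 11–8.
Ostley vs Ivery: Ostley is ranked higher on 7+4 = 11 ballots, Ivery on 8. Ostley wins 11–8.
Dunmore–Ivery: Ivery 11–8.
Each city has at least one pairwise win (Ostley beats Ivery; Dunmore beats Ostley; Ivery beats Dunmore) — no Condorcet loser.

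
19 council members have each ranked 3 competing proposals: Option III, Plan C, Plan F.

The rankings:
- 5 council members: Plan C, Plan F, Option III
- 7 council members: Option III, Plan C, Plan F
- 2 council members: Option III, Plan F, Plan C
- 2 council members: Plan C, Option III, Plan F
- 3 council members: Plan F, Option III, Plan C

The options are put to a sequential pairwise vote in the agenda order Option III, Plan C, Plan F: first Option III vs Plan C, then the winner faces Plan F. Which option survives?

Option III

Round 1: Option III vs Plan C — 12–7, Option III advances.
Round 2: Option III vs Plan F — 11–8, Option III advances.
The agenda winner is Option III.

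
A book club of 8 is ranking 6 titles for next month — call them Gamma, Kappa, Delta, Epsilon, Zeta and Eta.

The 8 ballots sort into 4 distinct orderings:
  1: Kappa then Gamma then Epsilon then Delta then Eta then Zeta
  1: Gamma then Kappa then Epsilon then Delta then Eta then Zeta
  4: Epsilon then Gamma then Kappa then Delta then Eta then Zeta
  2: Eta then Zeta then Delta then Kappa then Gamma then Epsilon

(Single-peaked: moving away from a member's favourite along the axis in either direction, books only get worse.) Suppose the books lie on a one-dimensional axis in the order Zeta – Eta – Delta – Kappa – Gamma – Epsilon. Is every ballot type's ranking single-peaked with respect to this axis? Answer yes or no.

Axis positions: Zeta=1, Eta=2, Delta=3, Kappa=4, Gamma=5, Epsilon=6.
Ballot type 1 (peak Kappa at position 4): ranking walks positions 4-5-6-3-2-1, expanding outward from the peak — single-peaked.
Ballot type 2 (peak Gamma at position 5): ranking walks positions 5-4-6-3-2-1, expanding outward from the peak — single-peaked.
Ballot type 3 (peak Epsilon at position 6): ranking walks positions 6-5-4-3-2-1, expanding outward from the peak — single-peaked.
Ballot type 4 (peak Eta at position 2): ranking walks positions 2-1-3-4-5-6, expanding outward from the peak — single-peaked.
Every ranking is single-peaked on this axis.

yes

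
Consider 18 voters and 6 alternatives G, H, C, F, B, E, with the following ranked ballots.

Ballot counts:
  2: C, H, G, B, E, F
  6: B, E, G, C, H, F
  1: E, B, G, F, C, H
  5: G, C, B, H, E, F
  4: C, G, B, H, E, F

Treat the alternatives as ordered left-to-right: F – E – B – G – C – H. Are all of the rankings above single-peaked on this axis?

Axis positions: F=1, E=2, B=3, G=4, C=5, H=6.
Group 1 (peak C at position 5): ranking walks positions 5-6-4-3-2-1, expanding outward from the peak — single-peaked.
Group 2 (peak B at position 3): ranking walks positions 3-2-4-5-6-1, expanding outward from the peak — single-peaked.
Group 3 (peak E at position 2): ranking walks positions 2-3-4-1-5-6, expanding outward from the peak — single-peaked.
Group 4 (peak G at position 4): ranking walks positions 4-5-3-6-2-1, expanding outward from the peak — single-peaked.
Group 5 (peak C at position 5): ranking walks positions 5-4-3-6-2-1, expanding outward from the peak — single-peaked.
Every ranking is single-peaked on this axis.

yes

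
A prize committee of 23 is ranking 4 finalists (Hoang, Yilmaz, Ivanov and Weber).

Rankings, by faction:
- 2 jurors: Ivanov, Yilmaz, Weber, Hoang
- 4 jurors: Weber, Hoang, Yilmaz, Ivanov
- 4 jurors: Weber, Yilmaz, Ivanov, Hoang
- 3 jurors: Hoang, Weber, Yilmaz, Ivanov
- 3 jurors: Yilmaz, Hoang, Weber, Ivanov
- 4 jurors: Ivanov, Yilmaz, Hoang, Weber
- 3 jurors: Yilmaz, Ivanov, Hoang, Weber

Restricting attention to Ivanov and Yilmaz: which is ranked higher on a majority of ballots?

Yilmaz

Ballots ranking Ivanov above Yilmaz: 2 + 4 = 6.
Ballots ranking Yilmaz above Ivanov: 23 − 6 = 17.
Yilmaz wins the head-to-head 17–6.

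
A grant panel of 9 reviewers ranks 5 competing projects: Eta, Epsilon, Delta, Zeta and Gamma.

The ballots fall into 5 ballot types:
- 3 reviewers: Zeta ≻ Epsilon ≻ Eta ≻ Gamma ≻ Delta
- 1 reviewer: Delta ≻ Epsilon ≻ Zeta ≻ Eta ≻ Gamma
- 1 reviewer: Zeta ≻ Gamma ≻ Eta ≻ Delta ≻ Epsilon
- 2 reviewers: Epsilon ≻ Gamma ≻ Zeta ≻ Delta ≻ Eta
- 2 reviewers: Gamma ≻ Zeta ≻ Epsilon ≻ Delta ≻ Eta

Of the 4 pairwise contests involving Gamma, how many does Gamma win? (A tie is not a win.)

2

Gamma against each rival (9 reviewers):
Gamma–Eta: Gamma 5–4.
Gamma vs Epsilon: 1+2 = 3 for Gamma, 6 for Epsilon — Epsilon by 6–3.
Gamma vs Delta: 3+1+2+2 = 8 for Gamma, 1 for Delta — Gamma by 8–1.
Gamma vs Zeta: 4 to 5, Zeta.
Gamma beats Eta, Delta; loses to Epsilon, Zeta — 2 pairwise wins.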